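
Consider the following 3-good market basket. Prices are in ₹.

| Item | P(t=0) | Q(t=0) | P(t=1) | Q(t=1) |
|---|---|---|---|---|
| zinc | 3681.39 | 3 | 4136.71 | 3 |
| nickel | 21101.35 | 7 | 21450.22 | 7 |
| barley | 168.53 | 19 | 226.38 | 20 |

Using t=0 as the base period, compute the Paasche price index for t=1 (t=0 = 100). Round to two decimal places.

103.06

Paasche price index uses current-period quantities as weights.
ΣP(t=1)·Q(t=1) = 4136.71×3 + 21450.22×7 + 226.38×20 = 12410.13 + 150151.54 + 4527.6 = 167089.27
ΣP(t=0)·Q(t=1) = 3681.39×3 + 21101.35×7 + 168.53×20 = 11044.17 + 147709.45 + 3370.6 = 162124.22
Index = 167089.27 / 162124.22 × 100 = 103.0625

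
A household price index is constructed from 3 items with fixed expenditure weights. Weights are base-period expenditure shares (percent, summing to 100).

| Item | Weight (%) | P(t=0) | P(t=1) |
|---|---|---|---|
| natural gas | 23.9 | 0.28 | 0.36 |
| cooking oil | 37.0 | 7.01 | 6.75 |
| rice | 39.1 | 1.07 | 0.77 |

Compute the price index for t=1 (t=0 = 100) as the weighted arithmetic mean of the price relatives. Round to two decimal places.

94.49

natural gas: 23.9 × (0.36/0.28) = 23.9 × 1.285714 = 30.7286
cooking oil: 37.0 × (6.75/7.01) = 37.0 × 0.962910 = 35.6277
rice: 39.1 × (0.77/1.07) = 39.1 × 0.719626 = 28.1374
Index = Σ wᵢ·(p₁ᵢ/p₀ᵢ) = 30.7286 + 35.6277 + 28.1374 = 94.4936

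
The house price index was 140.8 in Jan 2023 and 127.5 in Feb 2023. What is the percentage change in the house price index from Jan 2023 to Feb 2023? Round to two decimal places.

-9.45%

Change = (127.5 − 140.8) / 140.8 × 100
       = -13.3 / 140.8 × 100 = -9.4460%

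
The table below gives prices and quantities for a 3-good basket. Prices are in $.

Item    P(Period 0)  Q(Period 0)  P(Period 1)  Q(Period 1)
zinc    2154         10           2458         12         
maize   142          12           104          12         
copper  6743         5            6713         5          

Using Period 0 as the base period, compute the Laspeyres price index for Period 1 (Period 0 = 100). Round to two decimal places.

Laspeyres price index uses base-period quantities as weights.
ΣP(Period 1)·Q(Period 0) = 2458×10 + 104×12 + 6713×5 = 24580 + 1248 + 33565 = 59393
ΣP(Period 0)·Q(Period 0) = 2154×10 + 142×12 + 6743×5 = 21540 + 1704 + 33715 = 56959
Index = 59393 / 56959 × 100 = 104.2732

104.27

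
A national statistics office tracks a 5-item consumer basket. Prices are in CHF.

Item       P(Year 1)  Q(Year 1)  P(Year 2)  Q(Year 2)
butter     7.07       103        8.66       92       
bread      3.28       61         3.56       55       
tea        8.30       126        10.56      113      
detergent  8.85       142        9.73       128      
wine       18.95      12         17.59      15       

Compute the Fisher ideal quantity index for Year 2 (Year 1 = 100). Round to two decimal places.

91.88

Laspeyres component (base-period weights):
ΣP(Year 1)Q(Year 2) = 7.07×92 + 3.28×55 + 8.30×113 + 8.85×128 + 18.95×15 = 650.44 + 180.4 + 937.9 + 1132.8 + 284.25 = 3185.79
ΣP(Year 1)Q(Year 1) = 7.07×103 + 3.28×61 + 8.30×126 + 8.85×142 + 18.95×12 = 728.21 + 200.08 + 1045.8 + 1256.7 + 227.4 = 3458.19
L = 3185.79 / 3458.19 × 100 = 92.1230
Paasche component (current-period weights):
ΣP(Year 2)Q(Year 2) = 8.66×92 + 3.56×55 + 10.56×113 + 9.73×128 + 17.59×15 = 796.72 + 195.8 + 1193.28 + 1245.44 + 263.85 = 3695.09
ΣP(Year 2)Q(Year 1) = 8.66×103 + 3.56×61 + 10.56×126 + 9.73×142 + 17.59×12 = 891.98 + 217.16 + 1330.56 + 1381.66 + 211.08 = 4032.44
P = 3695.09 / 4032.44 × 100 = 91.6341
Fisher = √(L × P) = √(92.1230 × 91.6341) = 91.8782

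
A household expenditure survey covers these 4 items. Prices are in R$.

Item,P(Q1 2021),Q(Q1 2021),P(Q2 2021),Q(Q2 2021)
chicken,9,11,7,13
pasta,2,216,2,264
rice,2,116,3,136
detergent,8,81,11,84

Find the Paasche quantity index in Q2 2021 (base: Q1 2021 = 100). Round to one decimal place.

111.6

Paasche quantity index uses current-period prices as weights.
ΣP(Q2 2021)·Q(Q2 2021) = 7×13 + 2×264 + 3×136 + 11×84 = 91 + 528 + 408 + 924 = 1951
ΣP(Q2 2021)·Q(Q1 2021) = 7×11 + 2×216 + 3×116 + 11×81 = 77 + 432 + 348 + 891 = 1748
Index = 1951 / 1748 × 100 = 111.6133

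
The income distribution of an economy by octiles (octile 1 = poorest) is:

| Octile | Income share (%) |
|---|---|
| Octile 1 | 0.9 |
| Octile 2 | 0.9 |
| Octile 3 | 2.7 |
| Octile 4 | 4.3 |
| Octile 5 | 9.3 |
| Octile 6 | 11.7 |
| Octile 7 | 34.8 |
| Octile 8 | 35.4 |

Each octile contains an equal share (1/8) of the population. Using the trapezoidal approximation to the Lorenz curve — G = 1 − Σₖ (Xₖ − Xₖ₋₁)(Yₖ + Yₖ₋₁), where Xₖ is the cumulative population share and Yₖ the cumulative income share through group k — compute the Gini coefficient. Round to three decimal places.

0.554

Cumulative income shares Yₖ: 0.0090, 0.0180, 0.0450, 0.0880, 0.1810, 0.2980, 0.6460, 1.0000
Σ (Xₖ−Xₖ₋₁)(Yₖ+Yₖ₋₁) = (1/8)(0.0090+0.0000) + (1/8)(0.0180+0.0090) + (1/8)(0.0450+0.0180) + (1/8)(0.0880+0.0450) + (1/8)(0.1810+0.0880) + (1/8)(0.2980+0.1810) + (1/8)(0.6460+0.2980) + (1/8)(1.0000+0.6460)
  = 0.0011 + 0.0034 + 0.0079 + 0.0166 + 0.0336 + 0.0599 + 0.1180 + 0.2057 = 0.4462
G = 1 − 0.4462 = 0.5537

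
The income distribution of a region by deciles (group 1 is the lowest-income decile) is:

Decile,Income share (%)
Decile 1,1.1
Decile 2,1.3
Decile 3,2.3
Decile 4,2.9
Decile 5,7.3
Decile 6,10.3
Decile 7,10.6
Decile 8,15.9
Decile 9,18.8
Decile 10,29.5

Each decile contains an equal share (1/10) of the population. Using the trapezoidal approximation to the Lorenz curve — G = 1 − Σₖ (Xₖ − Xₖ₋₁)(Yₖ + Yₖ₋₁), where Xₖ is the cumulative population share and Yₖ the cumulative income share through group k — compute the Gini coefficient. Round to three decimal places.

Cumulative income shares Yₖ: 0.0110, 0.0240, 0.0470, 0.0760, 0.1490, 0.2520, 0.3580, 0.5170, 0.7050, 1.0000
Σ (Xₖ−Xₖ₋₁)(Yₖ+Yₖ₋₁) = (1/10)(0.0110+0.0000) + (1/10)(0.0240+0.0110) + (1/10)(0.0470+0.0240) + (1/10)(0.0760+0.0470) + (1/10)(0.1490+0.0760) + (1/10)(0.2520+0.1490) + (1/10)(0.3580+0.2520) + (1/10)(0.5170+0.3580) + (1/10)(0.7050+0.5170) + (1/10)(1.0000+0.7050)
  = 0.0011 + 0.0035 + 0.0071 + 0.0123 + 0.0225 + 0.0401 + 0.0610 + 0.0875 + 0.1222 + 0.1705 = 0.5278
G = 1 − 0.5278 = 0.4722

0.472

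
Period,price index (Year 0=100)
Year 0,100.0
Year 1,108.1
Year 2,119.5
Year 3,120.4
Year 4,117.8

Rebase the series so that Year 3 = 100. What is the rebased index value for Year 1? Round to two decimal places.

89.78

Rebased(Year 1) = 108.1 / 120.4 × 100 = 89.7841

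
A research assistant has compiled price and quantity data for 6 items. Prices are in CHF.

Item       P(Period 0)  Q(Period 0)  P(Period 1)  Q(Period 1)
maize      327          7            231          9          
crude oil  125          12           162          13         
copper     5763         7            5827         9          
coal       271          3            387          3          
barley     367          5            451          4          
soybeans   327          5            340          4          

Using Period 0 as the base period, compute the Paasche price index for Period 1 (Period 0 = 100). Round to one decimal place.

101.5

Paasche price index uses current-period quantities as weights.
ΣP(Period 1)·Q(Period 1) = 231×9 + 162×13 + 5827×9 + 387×3 + 451×4 + 340×4 = 2079 + 2106 + 52443 + 1161 + 1804 + 1360 = 60953
ΣP(Period 0)·Q(Period 1) = 327×9 + 125×13 + 5763×9 + 271×3 + 367×4 + 327×4 = 2943 + 1625 + 51867 + 813 + 1468 + 1308 = 60024
Index = 60953 / 60024 × 100 = 101.5477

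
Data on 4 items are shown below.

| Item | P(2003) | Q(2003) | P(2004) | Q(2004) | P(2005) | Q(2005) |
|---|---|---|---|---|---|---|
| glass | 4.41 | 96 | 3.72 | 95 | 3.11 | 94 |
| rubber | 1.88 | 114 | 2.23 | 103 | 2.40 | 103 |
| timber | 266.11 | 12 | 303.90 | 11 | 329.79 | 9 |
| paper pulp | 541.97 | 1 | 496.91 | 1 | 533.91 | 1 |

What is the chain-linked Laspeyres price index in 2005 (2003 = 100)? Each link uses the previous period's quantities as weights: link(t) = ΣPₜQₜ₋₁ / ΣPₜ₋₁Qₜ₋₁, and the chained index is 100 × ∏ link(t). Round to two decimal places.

Link 2003→2004:
ΣP(2004)Q(2003) = 3.72×96 + 2.23×114 + 303.90×12 + 496.91×1 = 357.12 + 254.22 + 3646.8 + 496.91 = 4755.05
ΣP(2003)Q(2003) = 4.41×96 + 1.88×114 + 266.11×12 + 541.97×1 = 423.36 + 214.32 + 3193.32 + 541.97 = 4372.97
link = 4755.05/4372.97 = 1.087373
Link 2004→2005:
ΣP(2005)Q(2004) = 3.11×95 + 2.40×103 + 329.79×11 + 533.91×1 = 295.45 + 247.2 + 3627.69 + 533.91 = 4704.25
ΣP(2004)Q(2004) = 3.72×95 + 2.23×103 + 303.90×11 + 496.91×1 = 353.4 + 229.69 + 3342.9 + 496.91 = 4422.9
link = 4704.25/4422.9 = 1.063612
Chained index = 100 × 1.087373 × 1.063612 = 115.6543

115.65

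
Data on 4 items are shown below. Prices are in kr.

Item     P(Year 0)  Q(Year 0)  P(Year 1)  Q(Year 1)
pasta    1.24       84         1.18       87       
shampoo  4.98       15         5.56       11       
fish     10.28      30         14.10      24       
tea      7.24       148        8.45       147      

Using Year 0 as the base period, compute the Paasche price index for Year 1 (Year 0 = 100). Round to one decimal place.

Paasche price index uses current-period quantities as weights.
ΣP(Year 1)·Q(Year 1) = 1.18×87 + 5.56×11 + 14.10×24 + 8.45×147 = 102.66 + 61.16 + 338.4 + 1242.15 = 1744.37
ΣP(Year 0)·Q(Year 1) = 1.24×87 + 4.98×11 + 10.28×24 + 7.24×147 = 107.88 + 54.78 + 246.72 + 1064.28 = 1473.66
Index = 1744.37 / 1473.66 × 100 = 118.3699

118.4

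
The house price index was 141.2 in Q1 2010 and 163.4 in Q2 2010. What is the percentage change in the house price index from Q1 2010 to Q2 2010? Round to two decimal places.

15.72%

Change = (163.4 − 141.2) / 141.2 × 100
       = 22.2 / 141.2 × 100 = 15.7224%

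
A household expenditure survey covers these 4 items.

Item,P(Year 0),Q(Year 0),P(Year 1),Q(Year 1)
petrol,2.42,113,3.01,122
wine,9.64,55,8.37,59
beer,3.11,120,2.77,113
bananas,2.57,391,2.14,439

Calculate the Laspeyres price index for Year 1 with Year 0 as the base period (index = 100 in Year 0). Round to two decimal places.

Laspeyres price index uses base-period quantities as weights.
ΣP(Year 1)·Q(Year 0) = 3.01×113 + 8.37×55 + 2.77×120 + 2.14×391 = 340.13 + 460.35 + 332.4 + 836.74 = 1969.62
ΣP(Year 0)·Q(Year 0) = 2.42×113 + 9.64×55 + 3.11×120 + 2.57×391 = 273.46 + 530.2 + 373.2 + 1004.87 = 2181.73
Index = 1969.62 / 2181.73 × 100 = 90.2779

90.28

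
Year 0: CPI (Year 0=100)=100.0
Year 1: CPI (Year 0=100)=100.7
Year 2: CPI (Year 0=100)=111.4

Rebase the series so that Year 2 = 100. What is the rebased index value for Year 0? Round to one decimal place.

89.8

Rebased(Year 0) = 100.0 / 111.4 × 100 = 89.7666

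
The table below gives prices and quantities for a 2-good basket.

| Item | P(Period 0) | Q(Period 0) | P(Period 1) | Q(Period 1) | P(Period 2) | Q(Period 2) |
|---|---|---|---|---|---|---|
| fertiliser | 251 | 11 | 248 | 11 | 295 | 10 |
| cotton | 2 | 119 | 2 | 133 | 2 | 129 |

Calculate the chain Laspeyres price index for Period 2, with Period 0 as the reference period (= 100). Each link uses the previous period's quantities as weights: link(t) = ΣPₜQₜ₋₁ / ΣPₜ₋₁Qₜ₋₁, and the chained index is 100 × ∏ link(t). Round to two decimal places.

115.98

Link Period 0→Period 1:
ΣP(Period 1)Q(Period 0) = 248×11 + 2×119 = 2728 + 238 = 2966
ΣP(Period 0)Q(Period 0) = 251×11 + 2×119 = 2761 + 238 = 2999
link = 2966/2999 = 0.988996
Link Period 1→Period 2:
ΣP(Period 2)Q(Period 1) = 295×11 + 2×133 = 3245 + 266 = 3511
ΣP(Period 1)Q(Period 1) = 248×11 + 2×133 = 2728 + 266 = 2994
link = 3511/2994 = 1.172679
Chained index = 100 × 0.988996 × 1.172679 = 115.9775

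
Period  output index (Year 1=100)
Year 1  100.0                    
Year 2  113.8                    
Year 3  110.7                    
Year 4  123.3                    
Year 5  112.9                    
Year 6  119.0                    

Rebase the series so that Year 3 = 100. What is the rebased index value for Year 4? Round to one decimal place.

Rebased(Year 4) = 123.3 / 110.7 × 100 = 111.3821

111.4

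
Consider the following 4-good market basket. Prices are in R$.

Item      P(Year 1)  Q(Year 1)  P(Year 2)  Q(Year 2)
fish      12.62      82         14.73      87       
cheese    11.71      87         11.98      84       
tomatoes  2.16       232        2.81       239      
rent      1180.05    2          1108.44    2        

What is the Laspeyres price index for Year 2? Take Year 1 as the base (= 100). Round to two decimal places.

Laspeyres price index uses base-period quantities as weights.
ΣP(Year 2)·Q(Year 1) = 14.73×82 + 11.98×87 + 2.81×232 + 1108.44×2 = 1207.86 + 1042.26 + 651.92 + 2216.88 = 5118.92
ΣP(Year 1)·Q(Year 1) = 12.62×82 + 11.71×87 + 2.16×232 + 1180.05×2 = 1034.84 + 1018.77 + 501.12 + 2360.1 = 4914.83
Index = 5118.92 / 4914.83 × 100 = 104.1525

104.15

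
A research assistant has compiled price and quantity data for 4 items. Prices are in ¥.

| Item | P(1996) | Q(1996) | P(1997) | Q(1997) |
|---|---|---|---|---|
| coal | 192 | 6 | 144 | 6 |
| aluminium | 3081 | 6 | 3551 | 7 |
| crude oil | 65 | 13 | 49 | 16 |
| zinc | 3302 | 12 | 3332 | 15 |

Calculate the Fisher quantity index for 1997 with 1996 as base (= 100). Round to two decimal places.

Laspeyres component (base-period weights):
ΣP(1996)Q(1997) = 192×6 + 3081×7 + 65×16 + 3302×15 = 1152 + 21567 + 1040 + 49530 = 73289
ΣP(1996)Q(1996) = 192×6 + 3081×6 + 65×13 + 3302×12 = 1152 + 18486 + 845 + 39624 = 60107
L = 73289 / 60107 × 100 = 121.9309
Paasche component (current-period weights):
ΣP(1997)Q(1997) = 144×6 + 3551×7 + 49×16 + 3332×15 = 864 + 24857 + 784 + 49980 = 76485
ΣP(1997)Q(1996) = 144×6 + 3551×6 + 49×13 + 3332×12 = 864 + 21306 + 637 + 39984 = 62791
P = 76485 / 62791 × 100 = 121.8089
Fisher = √(L × P) = √(121.9309 × 121.8089) = 121.8699

121.87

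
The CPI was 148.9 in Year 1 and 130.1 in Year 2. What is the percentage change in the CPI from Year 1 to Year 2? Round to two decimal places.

-12.63%

Change = (130.1 − 148.9) / 148.9 × 100
       = -18.8 / 148.9 × 100 = -12.6259%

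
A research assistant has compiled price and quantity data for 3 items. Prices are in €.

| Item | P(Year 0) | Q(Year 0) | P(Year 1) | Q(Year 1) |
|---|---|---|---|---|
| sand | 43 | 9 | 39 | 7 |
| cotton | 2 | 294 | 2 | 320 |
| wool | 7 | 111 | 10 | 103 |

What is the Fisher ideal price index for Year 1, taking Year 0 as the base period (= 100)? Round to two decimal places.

Laspeyres component (base-period weights):
ΣP(Year 1)Q(Year 0) = 39×9 + 2×294 + 10×111 = 351 + 588 + 1110 = 2049
ΣP(Year 0)Q(Year 0) = 43×9 + 2×294 + 7×111 = 387 + 588 + 777 = 1752
L = 2049 / 1752 × 100 = 116.9521
Paasche component (current-period weights):
ΣP(Year 1)Q(Year 1) = 39×7 + 2×320 + 10×103 = 273 + 640 + 1030 = 1943
ΣP(Year 0)Q(Year 1) = 43×7 + 2×320 + 7×103 = 301 + 640 + 721 = 1662
P = 1943 / 1662 × 100 = 116.9073
Fisher = √(L × P) = √(116.9521 × 116.9073) = 116.9297

116.93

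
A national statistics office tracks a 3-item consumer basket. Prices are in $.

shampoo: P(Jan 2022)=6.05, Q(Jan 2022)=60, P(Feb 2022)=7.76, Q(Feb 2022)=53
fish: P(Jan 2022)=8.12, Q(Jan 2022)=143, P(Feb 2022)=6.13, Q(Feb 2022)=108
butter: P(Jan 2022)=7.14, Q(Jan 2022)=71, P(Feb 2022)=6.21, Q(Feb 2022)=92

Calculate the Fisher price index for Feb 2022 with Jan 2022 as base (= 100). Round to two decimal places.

88.24

Laspeyres component (base-period weights):
ΣP(Feb 2022)Q(Jan 2022) = 7.76×60 + 6.13×143 + 6.21×71 = 465.6 + 876.59 + 440.91 = 1783.1
ΣP(Jan 2022)Q(Jan 2022) = 6.05×60 + 8.12×143 + 7.14×71 = 363 + 1161.16 + 506.94 = 2031.1
L = 1783.1 / 2031.1 × 100 = 87.7899
Paasche component (current-period weights):
ΣP(Feb 2022)Q(Feb 2022) = 7.76×53 + 6.13×108 + 6.21×92 = 411.28 + 662.04 + 571.32 = 1644.64
ΣP(Jan 2022)Q(Feb 2022) = 6.05×53 + 8.12×108 + 7.14×92 = 320.65 + 876.96 + 656.88 = 1854.49
P = 1644.64 / 1854.49 × 100 = 88.6842
Fisher = √(L × P) = √(87.7899 × 88.6842) = 88.2359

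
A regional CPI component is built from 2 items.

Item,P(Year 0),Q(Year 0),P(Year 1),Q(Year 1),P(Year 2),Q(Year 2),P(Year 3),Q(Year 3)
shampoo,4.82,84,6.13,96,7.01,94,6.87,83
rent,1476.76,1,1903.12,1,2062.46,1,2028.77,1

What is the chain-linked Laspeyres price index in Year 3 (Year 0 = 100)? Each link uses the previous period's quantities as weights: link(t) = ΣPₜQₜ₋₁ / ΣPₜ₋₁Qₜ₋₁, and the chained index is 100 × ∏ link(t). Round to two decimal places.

138.65

Link Year 0→Year 1:
ΣP(Year 1)Q(Year 0) = 6.13×84 + 1903.12×1 = 514.92 + 1903.12 = 2418.04
ΣP(Year 0)Q(Year 0) = 4.82×84 + 1476.76×1 = 404.88 + 1476.76 = 1881.64
link = 2418.04/1881.64 = 1.285070
Link Year 1→Year 2:
ΣP(Year 2)Q(Year 1) = 7.01×96 + 2062.46×1 = 672.96 + 2062.46 = 2735.42
ΣP(Year 1)Q(Year 1) = 6.13×96 + 1903.12×1 = 588.48 + 1903.12 = 2491.6
link = 2735.42/2491.6 = 1.097857
Link Year 2→Year 3:
ΣP(Year 3)Q(Year 2) = 6.87×94 + 2028.77×1 = 645.78 + 2028.77 = 2674.55
ΣP(Year 2)Q(Year 2) = 7.01×94 + 2062.46×1 = 658.94 + 2062.46 = 2721.4
link = 2674.55/2721.4 = 0.982785
Chained index = 100 × 1.285070 × 1.097857 × 0.982785 = 138.6535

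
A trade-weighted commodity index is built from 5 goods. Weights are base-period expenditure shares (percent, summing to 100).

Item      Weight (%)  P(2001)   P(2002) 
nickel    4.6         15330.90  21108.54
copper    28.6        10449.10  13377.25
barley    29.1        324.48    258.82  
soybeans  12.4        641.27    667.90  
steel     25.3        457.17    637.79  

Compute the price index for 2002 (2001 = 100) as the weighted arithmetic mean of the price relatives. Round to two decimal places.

nickel: 4.6 × (21108.54/15330.90) = 4.6 × 1.376862 = 6.3336
copper: 28.6 × (13377.25/10449.10) = 28.6 × 1.280230 = 36.6146
barley: 29.1 × (258.82/324.48) = 29.1 × 0.797645 = 23.2115
soybeans: 12.4 × (667.90/641.27) = 12.4 × 1.041527 = 12.9149
steel: 25.3 × (637.79/457.17) = 25.3 × 1.395083 = 35.2956
Index = Σ wᵢ·(p₁ᵢ/p₀ᵢ) = 6.3336 + 36.6146 + 23.2115 + 12.9149 + 35.2956 = 114.3702

114.37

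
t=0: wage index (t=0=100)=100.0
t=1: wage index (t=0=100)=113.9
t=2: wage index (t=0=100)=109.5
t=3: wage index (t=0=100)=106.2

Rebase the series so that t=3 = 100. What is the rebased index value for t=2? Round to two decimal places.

Rebased(t=2) = 109.5 / 106.2 × 100 = 103.1073

103.11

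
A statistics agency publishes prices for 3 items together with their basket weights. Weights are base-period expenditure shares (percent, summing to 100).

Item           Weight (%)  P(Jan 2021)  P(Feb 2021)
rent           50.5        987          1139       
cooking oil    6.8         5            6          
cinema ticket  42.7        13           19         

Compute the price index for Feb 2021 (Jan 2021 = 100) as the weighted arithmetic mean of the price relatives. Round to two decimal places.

128.84

rent: 50.5 × (1139/987) = 50.5 × 1.154002 = 58.2771
cooking oil: 6.8 × (6/5) = 6.8 × 1.200000 = 8.1600
cinema ticket: 42.7 × (19/13) = 42.7 × 1.461538 = 62.4077
Index = Σ wᵢ·(p₁ᵢ/p₀ᵢ) = 58.2771 + 8.1600 + 62.4077 = 128.8448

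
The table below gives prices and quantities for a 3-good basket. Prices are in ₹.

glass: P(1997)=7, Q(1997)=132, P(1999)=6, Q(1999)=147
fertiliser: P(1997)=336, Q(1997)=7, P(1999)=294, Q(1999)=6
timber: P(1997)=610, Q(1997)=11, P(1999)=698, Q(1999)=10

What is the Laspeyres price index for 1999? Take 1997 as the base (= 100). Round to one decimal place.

105.4

Laspeyres price index uses base-period quantities as weights.
ΣP(1999)·Q(1997) = 6×132 + 294×7 + 698×11 = 792 + 2058 + 7678 = 10528
ΣP(1997)·Q(1997) = 7×132 + 336×7 + 610×11 = 924 + 2352 + 6710 = 9986
Index = 10528 / 9986 × 100 = 105.4276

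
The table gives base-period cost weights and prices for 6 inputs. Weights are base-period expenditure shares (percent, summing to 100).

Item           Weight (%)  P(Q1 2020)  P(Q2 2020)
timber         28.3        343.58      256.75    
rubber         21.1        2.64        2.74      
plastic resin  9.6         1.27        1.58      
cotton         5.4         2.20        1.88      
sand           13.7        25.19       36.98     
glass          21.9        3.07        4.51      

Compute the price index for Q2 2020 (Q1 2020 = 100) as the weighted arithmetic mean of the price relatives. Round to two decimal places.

111.89

timber: 28.3 × (256.75/343.58) = 28.3 × 0.747279 = 21.1480
rubber: 21.1 × (2.74/2.64) = 21.1 × 1.037879 = 21.8992
plastic resin: 9.6 × (1.58/1.27) = 9.6 × 1.244094 = 11.9433
cotton: 5.4 × (1.88/2.20) = 5.4 × 0.854545 = 4.6145
sand: 13.7 × (36.98/25.19) = 13.7 × 1.468043 = 20.1122
glass: 21.9 × (4.51/3.07) = 21.9 × 1.469055 = 32.1723
Index = Σ wᵢ·(p₁ᵢ/p₀ᵢ) = 21.1480 + 21.8992 + 11.9433 + 4.6145 + 20.1122 + 32.1723 = 111.8896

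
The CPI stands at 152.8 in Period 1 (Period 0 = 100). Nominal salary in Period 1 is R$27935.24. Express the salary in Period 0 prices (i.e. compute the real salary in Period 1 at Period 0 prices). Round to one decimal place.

18282.2

Real = Nominal ÷ (Index/100) = 27935.24 ÷ (152.8/100)
     = 27935.24 ÷ 1.528 = 18282.2251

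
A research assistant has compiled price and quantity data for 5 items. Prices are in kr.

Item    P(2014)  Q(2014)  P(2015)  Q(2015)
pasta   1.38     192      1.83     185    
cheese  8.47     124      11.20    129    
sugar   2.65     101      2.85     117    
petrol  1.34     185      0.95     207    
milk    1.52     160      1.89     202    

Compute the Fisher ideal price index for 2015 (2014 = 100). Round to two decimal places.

Laspeyres component (base-period weights):
ΣP(2015)Q(2014) = 1.83×192 + 11.20×124 + 2.85×101 + 0.95×185 + 1.89×160 = 351.36 + 1388.8 + 287.85 + 175.75 + 302.4 = 2506.16
ΣP(2014)Q(2014) = 1.38×192 + 8.47×124 + 2.65×101 + 1.34×185 + 1.52×160 = 264.96 + 1050.28 + 267.65 + 247.9 + 243.2 = 2073.99
L = 2506.16 / 2073.99 × 100 = 120.8376
Paasche component (current-period weights):
ΣP(2015)Q(2015) = 1.83×185 + 11.20×129 + 2.85×117 + 0.95×207 + 1.89×202 = 338.55 + 1444.8 + 333.45 + 196.65 + 381.78 = 2695.23
ΣP(2014)Q(2015) = 1.38×185 + 8.47×129 + 2.65×117 + 1.34×207 + 1.52×202 = 255.3 + 1092.63 + 310.05 + 277.38 + 307.04 = 2242.4
P = 2695.23 / 2242.4 × 100 = 120.1940
Fisher = √(L × P) = √(120.8376 × 120.1940) = 120.5154

120.52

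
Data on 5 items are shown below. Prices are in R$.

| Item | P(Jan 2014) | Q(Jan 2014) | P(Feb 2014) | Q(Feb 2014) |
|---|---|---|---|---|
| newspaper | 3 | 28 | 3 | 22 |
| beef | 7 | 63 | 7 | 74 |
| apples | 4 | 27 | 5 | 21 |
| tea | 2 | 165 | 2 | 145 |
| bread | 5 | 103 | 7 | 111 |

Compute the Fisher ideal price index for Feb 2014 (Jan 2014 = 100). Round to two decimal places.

Laspeyres component (base-period weights):
ΣP(Feb 2014)Q(Jan 2014) = 3×28 + 7×63 + 5×27 + 2×165 + 7×103 = 84 + 441 + 135 + 330 + 721 = 1711
ΣP(Jan 2014)Q(Jan 2014) = 3×28 + 7×63 + 4×27 + 2×165 + 5×103 = 84 + 441 + 108 + 330 + 515 = 1478
L = 1711 / 1478 × 100 = 115.7645
Paasche component (current-period weights):
ΣP(Feb 2014)Q(Feb 2014) = 3×22 + 7×74 + 5×21 + 2×145 + 7×111 = 66 + 518 + 105 + 290 + 777 = 1756
ΣP(Jan 2014)Q(Feb 2014) = 3×22 + 7×74 + 4×21 + 2×145 + 5×111 = 66 + 518 + 84 + 290 + 555 = 1513
P = 1756 / 1513 × 100 = 116.0608
Fisher = √(L × P) = √(115.7645 × 116.0608) = 115.9126

115.91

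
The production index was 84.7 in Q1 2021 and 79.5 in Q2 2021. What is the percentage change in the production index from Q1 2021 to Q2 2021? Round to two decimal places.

Change = (79.5 − 84.7) / 84.7 × 100
       = -5.2 / 84.7 × 100 = -6.1393%

-6.14%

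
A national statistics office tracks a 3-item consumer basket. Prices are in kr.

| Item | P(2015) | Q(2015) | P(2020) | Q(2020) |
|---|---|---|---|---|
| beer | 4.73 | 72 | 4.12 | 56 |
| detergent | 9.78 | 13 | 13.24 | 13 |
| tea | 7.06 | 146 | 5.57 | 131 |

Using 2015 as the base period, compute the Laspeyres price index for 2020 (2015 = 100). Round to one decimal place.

85.6

Laspeyres price index uses base-period quantities as weights.
ΣP(2020)·Q(2015) = 4.12×72 + 13.24×13 + 5.57×146 = 296.64 + 172.12 + 813.22 = 1281.98
ΣP(2015)·Q(2015) = 4.73×72 + 9.78×13 + 7.06×146 = 340.56 + 127.14 + 1030.76 = 1498.46
Index = 1281.98 / 1498.46 × 100 = 85.5532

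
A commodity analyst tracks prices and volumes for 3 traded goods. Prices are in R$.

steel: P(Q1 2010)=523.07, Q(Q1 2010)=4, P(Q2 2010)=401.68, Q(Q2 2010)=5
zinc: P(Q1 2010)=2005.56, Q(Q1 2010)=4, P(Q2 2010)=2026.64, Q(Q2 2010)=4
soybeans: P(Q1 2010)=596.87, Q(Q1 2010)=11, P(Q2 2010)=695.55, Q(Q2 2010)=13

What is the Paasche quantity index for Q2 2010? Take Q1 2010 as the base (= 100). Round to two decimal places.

110.32

Paasche quantity index uses current-period prices as weights.
ΣP(Q2 2010)·Q(Q2 2010) = 401.68×5 + 2026.64×4 + 695.55×13 = 2008.4 + 8106.56 + 9042.15 = 19157.11
ΣP(Q2 2010)·Q(Q1 2010) = 401.68×4 + 2026.64×4 + 695.55×11 = 1606.72 + 8106.56 + 7651.05 = 17364.33
Index = 19157.11 / 17364.33 × 100 = 110.3245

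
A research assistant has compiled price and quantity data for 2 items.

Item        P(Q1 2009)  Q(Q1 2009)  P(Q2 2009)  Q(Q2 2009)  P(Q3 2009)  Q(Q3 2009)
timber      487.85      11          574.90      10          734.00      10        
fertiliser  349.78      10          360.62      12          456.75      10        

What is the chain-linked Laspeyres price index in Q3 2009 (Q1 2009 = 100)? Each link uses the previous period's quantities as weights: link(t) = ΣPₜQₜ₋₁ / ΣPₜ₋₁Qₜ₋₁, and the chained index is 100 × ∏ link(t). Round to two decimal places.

Link Q1 2009→Q2 2009:
ΣP(Q2 2009)Q(Q1 2009) = 574.90×11 + 360.62×10 = 6323.9 + 3606.2 = 9930.1
ΣP(Q1 2009)Q(Q1 2009) = 487.85×11 + 349.78×10 = 5366.35 + 3497.8 = 8864.15
link = 9930.1/8864.15 = 1.120254
Link Q2 2009→Q3 2009:
ΣP(Q3 2009)Q(Q2 2009) = 734.00×10 + 456.75×12 = 7340 + 5481 = 12821
ΣP(Q2 2009)Q(Q2 2009) = 574.90×10 + 360.62×12 = 5749 + 4327.44 = 10076.44
link = 12821/10076.44 = 1.272374
Chained index = 100 × 1.120254 × 1.272374 = 142.5382

142.54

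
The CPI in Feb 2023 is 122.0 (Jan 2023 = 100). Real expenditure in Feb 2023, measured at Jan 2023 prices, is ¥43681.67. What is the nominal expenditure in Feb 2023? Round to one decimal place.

53291.6

Nominal = Real × (Index/100) = 43681.67 × (122.0/100)
        = 43681.67 × 1.220 = 53291.6374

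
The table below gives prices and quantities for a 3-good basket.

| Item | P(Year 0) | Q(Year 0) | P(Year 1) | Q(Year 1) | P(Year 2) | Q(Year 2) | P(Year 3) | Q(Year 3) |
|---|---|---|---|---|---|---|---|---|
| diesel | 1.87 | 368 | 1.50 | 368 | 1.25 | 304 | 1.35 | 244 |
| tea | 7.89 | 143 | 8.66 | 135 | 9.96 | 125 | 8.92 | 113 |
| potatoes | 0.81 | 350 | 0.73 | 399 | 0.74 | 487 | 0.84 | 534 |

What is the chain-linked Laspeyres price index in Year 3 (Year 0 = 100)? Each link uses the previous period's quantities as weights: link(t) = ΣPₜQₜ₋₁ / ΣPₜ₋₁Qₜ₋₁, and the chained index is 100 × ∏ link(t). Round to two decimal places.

99.06

Link Year 0→Year 1:
ΣP(Year 1)Q(Year 0) = 1.50×368 + 8.66×143 + 0.73×350 = 552 + 1238.38 + 255.5 = 2045.88
ΣP(Year 0)Q(Year 0) = 1.87×368 + 7.89×143 + 0.81×350 = 688.16 + 1128.27 + 283.5 = 2099.93
link = 2045.88/2099.93 = 0.974261
Link Year 1→Year 2:
ΣP(Year 2)Q(Year 1) = 1.25×368 + 9.96×135 + 0.74×399 = 460 + 1344.6 + 295.26 = 2099.86
ΣP(Year 1)Q(Year 1) = 1.50×368 + 8.66×135 + 0.73×399 = 552 + 1169.1 + 291.27 = 2012.37
link = 2099.86/2012.37 = 1.043476
Link Year 2→Year 3:
ΣP(Year 3)Q(Year 2) = 1.35×304 + 8.92×125 + 0.84×487 = 410.4 + 1115 + 409.08 = 1934.48
ΣP(Year 2)Q(Year 2) = 1.25×304 + 9.96×125 + 0.74×487 = 380 + 1245 + 360.38 = 1985.38
link = 1934.48/1985.38 = 0.974363
Chained index = 100 × 0.974261 × 1.043476 × 0.974363 = 99.0555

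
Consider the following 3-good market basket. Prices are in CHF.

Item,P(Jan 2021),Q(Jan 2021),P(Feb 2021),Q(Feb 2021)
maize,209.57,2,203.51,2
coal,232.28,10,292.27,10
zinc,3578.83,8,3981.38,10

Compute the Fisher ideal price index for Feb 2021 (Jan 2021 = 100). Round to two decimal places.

112.06

Laspeyres component (base-period weights):
ΣP(Feb 2021)Q(Jan 2021) = 203.51×2 + 292.27×10 + 3981.38×8 = 407.02 + 2922.7 + 31851.04 = 35180.76
ΣP(Jan 2021)Q(Jan 2021) = 209.57×2 + 232.28×10 + 3578.83×8 = 419.14 + 2322.8 + 28630.64 = 31372.58
L = 35180.76 / 31372.58 × 100 = 112.1386
Paasche component (current-period weights):
ΣP(Feb 2021)Q(Feb 2021) = 203.51×2 + 292.27×10 + 3981.38×10 = 407.02 + 2922.7 + 39813.8 = 43143.52
ΣP(Jan 2021)Q(Feb 2021) = 209.57×2 + 232.28×10 + 3578.83×10 = 419.14 + 2322.8 + 35788.3 = 38530.24
P = 43143.52 / 38530.24 × 100 = 111.9731
Fisher = √(L × P) = √(112.1386 × 111.9731) = 112.0558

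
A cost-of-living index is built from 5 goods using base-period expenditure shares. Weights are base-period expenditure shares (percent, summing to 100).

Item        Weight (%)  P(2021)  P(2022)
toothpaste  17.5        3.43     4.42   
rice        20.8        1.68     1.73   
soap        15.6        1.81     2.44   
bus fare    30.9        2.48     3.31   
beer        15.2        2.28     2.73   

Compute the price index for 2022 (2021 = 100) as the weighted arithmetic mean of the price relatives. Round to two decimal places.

124.44

toothpaste: 17.5 × (4.42/3.43) = 17.5 × 1.288630 = 22.5510
rice: 20.8 × (1.73/1.68) = 20.8 × 1.029762 = 21.4190
soap: 15.6 × (2.44/1.81) = 15.6 × 1.348066 = 21.0298
bus fare: 30.9 × (3.31/2.48) = 30.9 × 1.334677 = 41.2415
beer: 15.2 × (2.73/2.28) = 15.2 × 1.197368 = 18.2000
Index = Σ wᵢ·(p₁ᵢ/p₀ᵢ) = 22.5510 + 21.4190 + 21.0298 + 41.2415 + 18.2000 = 124.4414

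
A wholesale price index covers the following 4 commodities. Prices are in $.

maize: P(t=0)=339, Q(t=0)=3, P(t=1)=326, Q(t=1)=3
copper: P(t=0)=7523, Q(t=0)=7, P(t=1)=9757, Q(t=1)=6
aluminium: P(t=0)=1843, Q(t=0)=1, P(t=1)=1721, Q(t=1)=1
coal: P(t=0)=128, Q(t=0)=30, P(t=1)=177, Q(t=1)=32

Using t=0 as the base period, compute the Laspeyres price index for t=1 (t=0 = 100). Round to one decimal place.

Laspeyres price index uses base-period quantities as weights.
ΣP(t=1)·Q(t=0) = 326×3 + 9757×7 + 1721×1 + 177×30 = 978 + 68299 + 1721 + 5310 = 76308
ΣP(t=0)·Q(t=0) = 339×3 + 7523×7 + 1843×1 + 128×30 = 1017 + 52661 + 1843 + 3840 = 59361
Index = 76308 / 59361 × 100 = 128.5490

128.5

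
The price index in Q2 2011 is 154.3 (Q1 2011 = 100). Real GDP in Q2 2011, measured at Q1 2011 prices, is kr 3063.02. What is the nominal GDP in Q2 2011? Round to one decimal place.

Nominal = Real × (Index/100) = 3063.02 × (154.3/100)
        = 3063.02 × 1.543 = 4726.2399

4726.2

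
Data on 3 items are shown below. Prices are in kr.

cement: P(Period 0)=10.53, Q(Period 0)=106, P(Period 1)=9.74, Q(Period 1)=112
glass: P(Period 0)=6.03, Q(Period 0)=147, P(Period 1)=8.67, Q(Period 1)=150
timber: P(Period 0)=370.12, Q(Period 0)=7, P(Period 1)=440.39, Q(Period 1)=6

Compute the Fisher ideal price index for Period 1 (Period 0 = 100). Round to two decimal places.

117.14

Laspeyres component (base-period weights):
ΣP(Period 1)Q(Period 0) = 9.74×106 + 8.67×147 + 440.39×7 = 1032.44 + 1274.49 + 3082.73 = 5389.66
ΣP(Period 0)Q(Period 0) = 10.53×106 + 6.03×147 + 370.12×7 = 1116.18 + 886.41 + 2590.84 = 4593.43
L = 5389.66 / 4593.43 × 100 = 117.3341
Paasche component (current-period weights):
ΣP(Period 1)Q(Period 1) = 9.74×112 + 8.67×150 + 440.39×6 = 1090.88 + 1300.5 + 2642.34 = 5033.72
ΣP(Period 0)Q(Period 1) = 10.53×112 + 6.03×150 + 370.12×6 = 1179.36 + 904.5 + 2220.72 = 4304.58
P = 5033.72 / 4304.58 × 100 = 116.9387
Fisher = √(L × P) = √(117.3341 × 116.9387) = 117.1362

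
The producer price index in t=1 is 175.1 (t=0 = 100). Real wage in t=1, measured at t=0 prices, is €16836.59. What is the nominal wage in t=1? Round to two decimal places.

29480.87

Nominal = Real × (Index/100) = 16836.59 × (175.1/100)
        = 16836.59 × 1.751 = 29480.8691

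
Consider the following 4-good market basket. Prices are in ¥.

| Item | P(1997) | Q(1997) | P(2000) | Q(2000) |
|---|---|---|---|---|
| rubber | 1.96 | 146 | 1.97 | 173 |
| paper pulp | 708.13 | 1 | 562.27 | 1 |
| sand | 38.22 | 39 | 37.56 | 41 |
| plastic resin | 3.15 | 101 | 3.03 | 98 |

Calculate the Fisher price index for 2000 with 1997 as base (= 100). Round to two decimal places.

93.62

Laspeyres component (base-period weights):
ΣP(2000)Q(1997) = 1.97×146 + 562.27×1 + 37.56×39 + 3.03×101 = 287.62 + 562.27 + 1464.84 + 306.03 = 2620.76
ΣP(1997)Q(1997) = 1.96×146 + 708.13×1 + 38.22×39 + 3.15×101 = 286.16 + 708.13 + 1490.58 + 318.15 = 2803.02
L = 2620.76 / 2803.02 × 100 = 93.4977
Paasche component (current-period weights):
ΣP(2000)Q(2000) = 1.97×173 + 562.27×1 + 37.56×41 + 3.03×98 = 340.81 + 562.27 + 1539.96 + 296.94 = 2739.98
ΣP(1997)Q(2000) = 1.96×173 + 708.13×1 + 38.22×41 + 3.15×98 = 339.08 + 708.13 + 1567.02 + 308.7 = 2922.93
P = 2739.98 / 2922.93 × 100 = 93.7409
Fisher = √(L × P) = √(93.4977 × 93.7409) = 93.6192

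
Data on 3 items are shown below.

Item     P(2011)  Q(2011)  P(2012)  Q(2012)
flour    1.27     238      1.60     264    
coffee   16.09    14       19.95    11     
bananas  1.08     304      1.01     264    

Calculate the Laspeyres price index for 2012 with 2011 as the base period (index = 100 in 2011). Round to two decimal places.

113.00

Laspeyres price index uses base-period quantities as weights.
ΣP(2012)·Q(2011) = 1.60×238 + 19.95×14 + 1.01×304 = 380.8 + 279.3 + 307.04 = 967.14
ΣP(2011)·Q(2011) = 1.27×238 + 16.09×14 + 1.08×304 = 302.26 + 225.26 + 328.32 = 855.84
Index = 967.14 / 855.84 × 100 = 113.0048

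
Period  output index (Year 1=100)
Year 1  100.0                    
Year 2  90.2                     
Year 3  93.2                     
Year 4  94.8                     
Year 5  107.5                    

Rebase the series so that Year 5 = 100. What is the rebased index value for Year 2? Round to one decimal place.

83.9

Rebased(Year 2) = 90.2 / 107.5 × 100 = 83.9070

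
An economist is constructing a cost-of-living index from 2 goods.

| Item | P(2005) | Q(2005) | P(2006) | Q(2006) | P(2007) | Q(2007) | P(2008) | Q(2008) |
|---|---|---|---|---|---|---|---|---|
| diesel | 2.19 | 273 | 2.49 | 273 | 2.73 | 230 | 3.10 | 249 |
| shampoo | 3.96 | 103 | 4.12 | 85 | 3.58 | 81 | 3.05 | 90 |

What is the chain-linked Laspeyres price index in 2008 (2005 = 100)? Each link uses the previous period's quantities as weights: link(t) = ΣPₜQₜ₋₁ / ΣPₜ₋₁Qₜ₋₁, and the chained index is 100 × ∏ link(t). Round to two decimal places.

117.01

Link 2005→2006:
ΣP(2006)Q(2005) = 2.49×273 + 4.12×103 = 679.77 + 424.36 = 1104.13
ΣP(2005)Q(2005) = 2.19×273 + 3.96×103 = 597.87 + 407.88 = 1005.75
link = 1104.13/1005.75 = 1.097818
Link 2006→2007:
ΣP(2007)Q(2006) = 2.73×273 + 3.58×85 = 745.29 + 304.3 = 1049.59
ΣP(2006)Q(2006) = 2.49×273 + 4.12×85 = 679.77 + 350.2 = 1029.97
link = 1049.59/1029.97 = 1.019049
Link 2007→2008:
ΣP(2008)Q(2007) = 3.10×230 + 3.05×81 = 713 + 247.05 = 960.05
ΣP(2007)Q(2007) = 2.73×230 + 3.58×81 = 627.9 + 289.98 = 917.88
link = 960.05/917.88 = 1.045943
Chained index = 100 × 1.097818 × 1.019049 × 1.045943 = 117.0128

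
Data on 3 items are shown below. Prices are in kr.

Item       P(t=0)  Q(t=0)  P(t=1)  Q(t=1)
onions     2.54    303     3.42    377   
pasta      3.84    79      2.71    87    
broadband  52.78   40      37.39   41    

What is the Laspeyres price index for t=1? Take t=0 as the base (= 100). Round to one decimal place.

86.2

Laspeyres price index uses base-period quantities as weights.
ΣP(t=1)·Q(t=0) = 3.42×303 + 2.71×79 + 37.39×40 = 1036.26 + 214.09 + 1495.6 = 2745.95
ΣP(t=0)·Q(t=0) = 2.54×303 + 3.84×79 + 52.78×40 = 769.62 + 303.36 + 2111.2 = 3184.18
Index = 2745.95 / 3184.18 × 100 = 86.2373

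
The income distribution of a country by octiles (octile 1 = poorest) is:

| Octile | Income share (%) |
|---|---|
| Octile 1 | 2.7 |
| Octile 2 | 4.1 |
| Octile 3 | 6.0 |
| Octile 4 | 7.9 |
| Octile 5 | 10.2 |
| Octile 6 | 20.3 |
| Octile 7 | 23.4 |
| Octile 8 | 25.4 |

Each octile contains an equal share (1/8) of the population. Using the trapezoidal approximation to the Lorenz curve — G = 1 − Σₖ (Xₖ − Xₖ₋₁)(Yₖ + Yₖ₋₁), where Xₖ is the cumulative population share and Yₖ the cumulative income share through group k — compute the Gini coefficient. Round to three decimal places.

0.376

Cumulative income shares Yₖ: 0.0270, 0.0680, 0.1280, 0.2070, 0.3090, 0.5120, 0.7460, 1.0000
Σ (Xₖ−Xₖ₋₁)(Yₖ+Yₖ₋₁) = (1/8)(0.0270+0.0000) + (1/8)(0.0680+0.0270) + (1/8)(0.1280+0.0680) + (1/8)(0.2070+0.1280) + (1/8)(0.3090+0.2070) + (1/8)(0.5120+0.3090) + (1/8)(0.7460+0.5120) + (1/8)(1.0000+0.7460)
  = 0.0034 + 0.0119 + 0.0245 + 0.0419 + 0.0645 + 0.1026 + 0.1573 + 0.2182 = 0.6242
G = 1 − 0.6242 = 0.3758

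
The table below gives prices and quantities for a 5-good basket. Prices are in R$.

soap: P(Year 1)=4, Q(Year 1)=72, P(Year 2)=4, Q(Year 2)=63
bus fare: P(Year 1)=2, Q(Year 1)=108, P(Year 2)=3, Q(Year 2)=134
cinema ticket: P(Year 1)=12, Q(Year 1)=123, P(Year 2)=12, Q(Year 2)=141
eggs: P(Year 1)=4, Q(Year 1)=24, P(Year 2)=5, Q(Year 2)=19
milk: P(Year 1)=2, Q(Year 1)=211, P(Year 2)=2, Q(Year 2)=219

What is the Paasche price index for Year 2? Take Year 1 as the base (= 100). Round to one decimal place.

Paasche price index uses current-period quantities as weights.
ΣP(Year 2)·Q(Year 2) = 4×63 + 3×134 + 12×141 + 5×19 + 2×219 = 252 + 402 + 1692 + 95 + 438 = 2879
ΣP(Year 1)·Q(Year 2) = 4×63 + 2×134 + 12×141 + 4×19 + 2×219 = 252 + 268 + 1692 + 76 + 438 = 2726
Index = 2879 / 2726 × 100 = 105.6126

105.6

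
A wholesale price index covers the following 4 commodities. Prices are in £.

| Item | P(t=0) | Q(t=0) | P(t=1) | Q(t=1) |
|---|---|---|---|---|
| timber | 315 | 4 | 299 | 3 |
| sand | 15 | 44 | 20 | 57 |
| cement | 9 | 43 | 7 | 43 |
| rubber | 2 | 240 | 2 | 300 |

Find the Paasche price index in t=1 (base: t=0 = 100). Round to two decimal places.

Paasche price index uses current-period quantities as weights.
ΣP(t=1)·Q(t=1) = 299×3 + 20×57 + 7×43 + 2×300 = 897 + 1140 + 301 + 600 = 2938
ΣP(t=0)·Q(t=1) = 315×3 + 15×57 + 9×43 + 2×300 = 945 + 855 + 387 + 600 = 2787
Index = 2938 / 2787 × 100 = 105.4180

105.42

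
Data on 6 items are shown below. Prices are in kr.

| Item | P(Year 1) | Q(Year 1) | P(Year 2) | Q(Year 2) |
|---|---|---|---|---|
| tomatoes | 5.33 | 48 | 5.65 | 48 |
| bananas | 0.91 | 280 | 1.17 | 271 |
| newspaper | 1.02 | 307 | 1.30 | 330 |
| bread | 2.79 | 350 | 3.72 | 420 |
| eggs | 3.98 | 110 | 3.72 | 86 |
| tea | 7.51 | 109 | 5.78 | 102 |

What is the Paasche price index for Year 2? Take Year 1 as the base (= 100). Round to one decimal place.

111.9

Paasche price index uses current-period quantities as weights.
ΣP(Year 2)·Q(Year 2) = 5.65×48 + 1.17×271 + 1.30×330 + 3.72×420 + 3.72×86 + 5.78×102 = 271.2 + 317.07 + 429 + 1562.4 + 319.92 + 589.56 = 3489.15
ΣP(Year 1)·Q(Year 2) = 5.33×48 + 0.91×271 + 1.02×330 + 2.79×420 + 3.98×86 + 7.51×102 = 255.84 + 246.61 + 336.6 + 1171.8 + 342.28 + 766.02 = 3119.15
Index = 3489.15 / 3119.15 × 100 = 111.8622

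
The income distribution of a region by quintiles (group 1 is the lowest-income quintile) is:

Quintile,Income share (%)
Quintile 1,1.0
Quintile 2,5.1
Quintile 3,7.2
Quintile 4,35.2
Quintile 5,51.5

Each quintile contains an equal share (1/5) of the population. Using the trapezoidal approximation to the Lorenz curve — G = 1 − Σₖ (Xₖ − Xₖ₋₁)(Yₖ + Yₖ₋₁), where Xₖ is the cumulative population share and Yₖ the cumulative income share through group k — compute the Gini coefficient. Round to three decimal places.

Cumulative income shares Yₖ: 0.0100, 0.0610, 0.1330, 0.4850, 1.0000
Σ (Xₖ−Xₖ₋₁)(Yₖ+Yₖ₋₁) = (1/5)(0.0100+0.0000) + (1/5)(0.0610+0.0100) + (1/5)(0.1330+0.0610) + (1/5)(0.4850+0.1330) + (1/5)(1.0000+0.4850)
  = 0.0020 + 0.0142 + 0.0388 + 0.1236 + 0.2970 = 0.4756
G = 1 − 0.4756 = 0.5244

0.524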